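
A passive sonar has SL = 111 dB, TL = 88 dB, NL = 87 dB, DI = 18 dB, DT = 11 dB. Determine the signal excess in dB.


SE = SL - TL - NL + DI - DT = 111 - 88 - 87 + 18 - 11 = -57

-57 dB


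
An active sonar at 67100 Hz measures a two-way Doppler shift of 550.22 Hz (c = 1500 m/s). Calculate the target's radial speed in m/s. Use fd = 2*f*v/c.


From fd = 2*f*v/c, v = c*fd/(2*f) = 1500 * 550.22 / (2*67100) = 6.15

6.15 m/s


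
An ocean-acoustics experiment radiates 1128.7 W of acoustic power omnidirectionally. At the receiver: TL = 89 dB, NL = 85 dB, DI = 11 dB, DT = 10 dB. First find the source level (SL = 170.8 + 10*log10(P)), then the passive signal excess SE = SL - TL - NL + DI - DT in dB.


Step 1: SL = 170.8 + 10*log10(1128.7) = 201.33 dB
Step 2: SE = SL - TL - NL + DI - DT = 201.33 - 89 - 85 + 11 - 10 = 28.33

28.33 dB


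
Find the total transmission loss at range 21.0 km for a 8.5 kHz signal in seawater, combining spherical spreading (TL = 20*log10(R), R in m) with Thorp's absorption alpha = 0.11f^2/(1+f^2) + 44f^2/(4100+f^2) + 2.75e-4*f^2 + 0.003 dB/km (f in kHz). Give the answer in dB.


Step 1 (Thorp): alpha = 0.11*72.25/(1+72.25) + 44*72.25/(4100+72.25) + 2.75e-4*72.25 + 0.003 = 0.8933 dB/km
Step 2: TL_spread = 20*log10(21000) = 86.44 dB
Step 3: TL_abs = alpha*R = 0.8933 * 21.0 = 18.76 dB
Step 4: TL_total = 86.44 + 18.76 = 105.2

105.2 dB


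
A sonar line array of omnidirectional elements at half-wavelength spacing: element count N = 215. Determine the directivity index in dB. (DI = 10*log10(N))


DI = 10*log10(215) = 23.32

23.32 dB


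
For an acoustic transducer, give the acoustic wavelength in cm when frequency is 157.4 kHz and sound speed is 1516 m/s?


lambda = c/f = 1516 / 157400 = 0.0096 m = 0.96 cm

0.96 cm


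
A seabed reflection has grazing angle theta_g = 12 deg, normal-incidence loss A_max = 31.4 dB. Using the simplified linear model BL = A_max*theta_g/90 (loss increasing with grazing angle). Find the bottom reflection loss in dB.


BL = A_max * theta_g / 90 = 31.4 * 12 / 90 = 4.19

4.19 dB


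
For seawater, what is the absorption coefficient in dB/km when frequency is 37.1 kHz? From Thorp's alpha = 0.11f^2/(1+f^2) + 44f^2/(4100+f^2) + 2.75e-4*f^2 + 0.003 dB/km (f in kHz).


11.55 dB/km


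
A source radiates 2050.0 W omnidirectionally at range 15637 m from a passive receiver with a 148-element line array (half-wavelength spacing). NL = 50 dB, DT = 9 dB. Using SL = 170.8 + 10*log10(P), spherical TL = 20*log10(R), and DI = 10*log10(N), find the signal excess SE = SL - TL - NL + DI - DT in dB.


Step 1: SL = 170.8 + 10*log10(2050.0) = 203.92 dB
Step 2: TL = 20*log10(15637) = 83.88 dB
Step 3: DI = 10*log10(148) = 21.7 dB
Step 4: SE = SL - TL - NL + DI - DT = 203.92 - 83.88 - 50 + 21.7 - 9 = 82.74

82.74 dB


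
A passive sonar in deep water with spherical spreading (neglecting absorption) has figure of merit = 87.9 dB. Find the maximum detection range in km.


At max range FOM = TL, so 20*log10(R) = 87.9
R = 10^(87.9/20) = 24831.33 m = 24.83 km

24.83 km


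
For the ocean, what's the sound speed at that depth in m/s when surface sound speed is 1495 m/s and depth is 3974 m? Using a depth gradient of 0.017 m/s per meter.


c = 1495 + 0.017 * 3974 = 1562.558

1562.558 m/s


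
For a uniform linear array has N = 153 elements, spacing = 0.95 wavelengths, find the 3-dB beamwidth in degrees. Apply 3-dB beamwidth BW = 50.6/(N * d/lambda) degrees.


BW = 50.6 / (153 * 0.95) = 50.6 / 145.35 = 0.35

0.35 deg


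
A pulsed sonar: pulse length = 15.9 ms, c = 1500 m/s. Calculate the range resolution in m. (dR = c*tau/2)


11.925 m


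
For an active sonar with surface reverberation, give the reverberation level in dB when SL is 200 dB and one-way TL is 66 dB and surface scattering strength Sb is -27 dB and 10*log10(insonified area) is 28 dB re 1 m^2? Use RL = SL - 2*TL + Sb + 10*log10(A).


RL = SL - 2*TL + Sb + 10*log10(A) = 200 - 2*66 + (-27) + 28 = 69

69 dB


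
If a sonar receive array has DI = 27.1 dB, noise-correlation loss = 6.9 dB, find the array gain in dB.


AG = DI - L_corr = 27.1 - 6.9 = 20.2

20.2 dB


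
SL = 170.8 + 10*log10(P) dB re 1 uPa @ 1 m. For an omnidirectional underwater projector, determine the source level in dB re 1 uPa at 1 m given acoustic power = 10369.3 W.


210.96 dB


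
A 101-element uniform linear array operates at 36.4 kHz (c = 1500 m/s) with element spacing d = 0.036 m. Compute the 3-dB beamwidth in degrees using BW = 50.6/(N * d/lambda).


0.57 deg


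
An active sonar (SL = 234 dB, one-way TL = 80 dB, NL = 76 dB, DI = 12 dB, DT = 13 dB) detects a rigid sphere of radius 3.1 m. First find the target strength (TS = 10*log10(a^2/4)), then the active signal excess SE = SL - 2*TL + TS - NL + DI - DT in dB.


Step 1: TS = 10*log10(3.1^2/4) = 3.81 dB
Step 2: SE = SL - 2*TL + TS - NL + DI - DT = 234 - 2*80 + (3.81) - 76 + 12 - 13 = 0.81

0.81 dB


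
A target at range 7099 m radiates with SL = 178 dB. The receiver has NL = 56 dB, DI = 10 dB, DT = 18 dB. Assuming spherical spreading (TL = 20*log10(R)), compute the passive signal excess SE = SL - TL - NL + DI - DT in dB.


36.98 dB


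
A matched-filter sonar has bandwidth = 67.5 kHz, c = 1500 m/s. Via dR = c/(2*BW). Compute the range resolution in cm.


dR = c/(2*BW) = 1500 / (2 * 67.5e3) = 0.0111 m = 1.11 cm

1.11 cm


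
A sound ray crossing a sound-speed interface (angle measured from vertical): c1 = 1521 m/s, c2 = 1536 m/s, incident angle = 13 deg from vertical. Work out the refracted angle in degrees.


13.13 deg


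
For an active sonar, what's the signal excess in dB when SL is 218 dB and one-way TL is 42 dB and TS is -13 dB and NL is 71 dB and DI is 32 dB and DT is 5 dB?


SE = SL - 2*TL + TS - NL + DI - DT = 218 - 2*42 + (-13) - 71 + 32 - 5 = 77

77 dB


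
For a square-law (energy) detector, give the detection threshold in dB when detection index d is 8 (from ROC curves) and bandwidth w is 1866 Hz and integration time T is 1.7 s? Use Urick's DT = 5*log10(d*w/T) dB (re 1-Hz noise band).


19.72 dB


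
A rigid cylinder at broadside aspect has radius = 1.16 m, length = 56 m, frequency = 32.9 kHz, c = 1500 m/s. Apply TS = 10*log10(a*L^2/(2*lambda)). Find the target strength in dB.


46.01 dB


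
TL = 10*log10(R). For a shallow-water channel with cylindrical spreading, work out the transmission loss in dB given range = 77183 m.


48.88 dB


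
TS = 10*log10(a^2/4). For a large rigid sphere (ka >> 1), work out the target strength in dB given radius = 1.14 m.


TS = 10*log10(1.14^2 / 4) = 10*log10(0.3249) = -4.88

-4.88 dB


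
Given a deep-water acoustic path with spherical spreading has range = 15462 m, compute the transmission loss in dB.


TL = 20*log10(15462) = 83.79

83.79 dB


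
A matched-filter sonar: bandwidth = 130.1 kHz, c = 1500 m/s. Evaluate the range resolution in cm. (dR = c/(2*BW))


0.58 cm


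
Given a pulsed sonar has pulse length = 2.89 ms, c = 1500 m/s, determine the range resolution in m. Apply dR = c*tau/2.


2.1675 m


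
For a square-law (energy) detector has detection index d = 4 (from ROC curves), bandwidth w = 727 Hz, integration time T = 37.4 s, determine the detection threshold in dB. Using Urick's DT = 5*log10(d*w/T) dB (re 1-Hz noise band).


9.45 dB


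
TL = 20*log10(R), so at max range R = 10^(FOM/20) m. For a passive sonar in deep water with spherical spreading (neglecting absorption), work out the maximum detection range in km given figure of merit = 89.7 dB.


At max range FOM = TL, so 20*log10(R) = 89.7
R = 10^(89.7/20) = 30549.21 m = 30.55 km

30.55 km


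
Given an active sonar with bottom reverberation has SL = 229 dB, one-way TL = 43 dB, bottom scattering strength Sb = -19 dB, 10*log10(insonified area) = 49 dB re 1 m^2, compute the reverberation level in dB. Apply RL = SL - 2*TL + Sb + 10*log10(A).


173 dB


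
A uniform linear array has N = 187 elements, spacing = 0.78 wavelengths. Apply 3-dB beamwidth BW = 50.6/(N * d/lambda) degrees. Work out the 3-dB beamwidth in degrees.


BW = 50.6 / (187 * 0.78) = 50.6 / 145.86 = 0.35

0.35 deg


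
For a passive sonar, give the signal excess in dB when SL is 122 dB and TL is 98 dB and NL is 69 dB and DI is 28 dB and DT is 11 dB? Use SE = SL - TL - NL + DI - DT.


-28 dB


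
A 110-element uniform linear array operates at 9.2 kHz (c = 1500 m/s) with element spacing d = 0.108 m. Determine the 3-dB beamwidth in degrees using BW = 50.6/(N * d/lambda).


Step 1: lambda = 1500/9200 = 0.16304 m
Step 2: d/lambda = 0.108/0.16304 = 0.6624
Step 3: BW = 50.6/(N * d/lambda) = 50.6/(110 * 0.6624) = 0.69

0.69 deg


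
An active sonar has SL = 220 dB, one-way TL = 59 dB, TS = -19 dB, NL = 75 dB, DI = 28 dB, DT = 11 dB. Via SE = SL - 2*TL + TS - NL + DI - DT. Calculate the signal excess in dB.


SE = SL - 2*TL + TS - NL + DI - DT = 220 - 2*59 + (-19) - 75 + 28 - 11 = 25

25 dB


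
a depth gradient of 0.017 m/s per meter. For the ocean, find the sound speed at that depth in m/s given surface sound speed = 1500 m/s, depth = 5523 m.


c = 1500 + 0.017 * 5523 = 1593.891

1593.891 m/s


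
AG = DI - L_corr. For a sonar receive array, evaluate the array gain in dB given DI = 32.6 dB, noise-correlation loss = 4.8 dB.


AG = DI - L_corr = 32.6 - 4.8 = 27.8

27.8 dB


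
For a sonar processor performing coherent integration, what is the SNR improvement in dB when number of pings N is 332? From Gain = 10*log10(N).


Gain = 10*log10(332) = 25.21

25.21 dB


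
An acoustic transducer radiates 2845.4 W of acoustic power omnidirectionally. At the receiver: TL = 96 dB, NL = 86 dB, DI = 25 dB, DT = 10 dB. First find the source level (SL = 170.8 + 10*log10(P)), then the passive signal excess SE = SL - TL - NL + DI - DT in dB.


Step 1: SL = 170.8 + 10*log10(2845.4) = 205.34 dB
Step 2: SE = SL - TL - NL + DI - DT = 205.34 - 96 - 86 + 25 - 10 = 38.34

38.34 dB


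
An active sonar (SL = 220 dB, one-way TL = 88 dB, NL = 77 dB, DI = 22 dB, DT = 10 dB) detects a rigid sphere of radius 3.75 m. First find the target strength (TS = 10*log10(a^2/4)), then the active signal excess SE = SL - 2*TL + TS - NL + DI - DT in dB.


Step 1: TS = 10*log10(3.75^2/4) = 5.46 dB
Step 2: SE = SL - 2*TL + TS - NL + DI - DT = 220 - 2*88 + (5.46) - 77 + 22 - 10 = -15.54

-15.54 dB


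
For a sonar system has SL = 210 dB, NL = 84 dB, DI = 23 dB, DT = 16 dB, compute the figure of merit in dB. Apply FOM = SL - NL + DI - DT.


FOM = SL - NL + DI - DT = 210 - 84 + 23 - 16 = 133

133 dB


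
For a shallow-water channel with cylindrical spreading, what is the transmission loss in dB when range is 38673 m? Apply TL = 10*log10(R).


45.87 dB


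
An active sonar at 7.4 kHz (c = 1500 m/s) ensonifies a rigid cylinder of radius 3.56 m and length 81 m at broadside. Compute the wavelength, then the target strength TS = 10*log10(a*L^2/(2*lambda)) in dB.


Step 1: lambda = c/f = 1500/7400 = 0.2027 m
Step 2: TS = 10*log10(a*L^2/(2*lambda)) = 10*log10(3.56*81^2/(2*0.2027)) = 47.61

47.61 dB


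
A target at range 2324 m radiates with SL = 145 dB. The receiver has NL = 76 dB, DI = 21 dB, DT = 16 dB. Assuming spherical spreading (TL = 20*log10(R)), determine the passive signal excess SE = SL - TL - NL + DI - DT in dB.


6.68 dB


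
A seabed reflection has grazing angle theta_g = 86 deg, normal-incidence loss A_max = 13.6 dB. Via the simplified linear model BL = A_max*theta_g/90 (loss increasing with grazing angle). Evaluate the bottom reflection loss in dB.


13.0 dB


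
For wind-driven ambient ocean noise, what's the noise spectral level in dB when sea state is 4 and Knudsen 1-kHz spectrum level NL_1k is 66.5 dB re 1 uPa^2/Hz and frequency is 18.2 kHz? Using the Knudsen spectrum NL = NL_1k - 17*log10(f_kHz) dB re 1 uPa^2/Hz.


45.08 dB


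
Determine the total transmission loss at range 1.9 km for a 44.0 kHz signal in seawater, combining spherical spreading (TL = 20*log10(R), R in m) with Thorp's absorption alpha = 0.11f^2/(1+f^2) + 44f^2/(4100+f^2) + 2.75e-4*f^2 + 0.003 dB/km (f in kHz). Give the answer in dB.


Step 1 (Thorp): alpha = 0.11*1936.0/(1+1936.0) + 44*1936.0/(4100+1936.0) + 2.75e-4*1936.0 + 0.003 = 14.758 dB/km
Step 2: TL_spread = 20*log10(1900) = 65.58 dB
Step 3: TL_abs = alpha*R = 14.758 * 1.9 = 28.04 dB
Step 4: TL_total = 65.58 + 28.04 = 93.62

93.62 dB


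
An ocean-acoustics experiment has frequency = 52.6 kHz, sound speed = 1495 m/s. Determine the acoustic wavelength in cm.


lambda = c/f = 1495 / 52600 = 0.0284 m = 2.84 cm

2.84 cm


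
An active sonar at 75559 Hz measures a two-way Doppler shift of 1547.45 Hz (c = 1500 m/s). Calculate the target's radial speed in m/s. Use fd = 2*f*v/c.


From fd = 2*f*v/c, v = c*fd/(2*f) = 1500 * 1547.45 / (2*75559) = 15.36

15.36 m/s


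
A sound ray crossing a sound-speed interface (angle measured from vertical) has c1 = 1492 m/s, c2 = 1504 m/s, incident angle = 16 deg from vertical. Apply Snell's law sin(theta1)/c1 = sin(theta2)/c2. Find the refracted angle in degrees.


sin(theta2) = (c2/c1)*sin(theta1) = (1504/1492)*sin(16 deg) = 0.27785
theta2 = arcsin(0.27785) = 16.13

16.13 deg


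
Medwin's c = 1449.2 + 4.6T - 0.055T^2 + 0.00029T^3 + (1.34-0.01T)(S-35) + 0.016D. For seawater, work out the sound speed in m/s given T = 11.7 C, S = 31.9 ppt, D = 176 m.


1494.98 m/s


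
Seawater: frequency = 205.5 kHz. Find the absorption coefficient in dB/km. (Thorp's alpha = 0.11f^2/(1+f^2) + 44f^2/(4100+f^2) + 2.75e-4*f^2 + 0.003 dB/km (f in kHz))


51.833 dB/km


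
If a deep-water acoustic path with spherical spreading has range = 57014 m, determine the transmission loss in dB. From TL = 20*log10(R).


95.12 dB


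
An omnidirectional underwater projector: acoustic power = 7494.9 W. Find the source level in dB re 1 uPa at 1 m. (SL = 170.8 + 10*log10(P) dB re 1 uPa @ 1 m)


209.55 dB


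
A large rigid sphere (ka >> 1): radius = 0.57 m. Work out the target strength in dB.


TS = 10*log10(0.57^2 / 4) = 10*log10(0.081225) = -10.9

-10.9 dB


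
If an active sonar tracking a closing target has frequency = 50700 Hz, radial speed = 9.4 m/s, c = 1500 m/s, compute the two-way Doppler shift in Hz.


fd = 2*f*v/c = 2 * 50700 * 9.4 / 1500 = 635.44

635.44 Hz


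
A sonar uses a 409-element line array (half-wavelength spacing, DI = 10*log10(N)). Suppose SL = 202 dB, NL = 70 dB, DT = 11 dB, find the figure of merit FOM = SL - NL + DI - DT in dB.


Step 1: DI = 10*log10(409) = 26.12 dB
Step 2: FOM = SL - NL + DI - DT = 202 - 70 + 26.12 - 11 = 147.12

147.12 dB


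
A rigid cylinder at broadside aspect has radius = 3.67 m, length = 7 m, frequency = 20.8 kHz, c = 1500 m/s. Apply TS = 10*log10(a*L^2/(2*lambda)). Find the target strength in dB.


lambda = 1500/20800 = 0.07212 m
TS = 10*log10(3.67*7^2/(2*0.07212)) = 30.96

30.96 dB


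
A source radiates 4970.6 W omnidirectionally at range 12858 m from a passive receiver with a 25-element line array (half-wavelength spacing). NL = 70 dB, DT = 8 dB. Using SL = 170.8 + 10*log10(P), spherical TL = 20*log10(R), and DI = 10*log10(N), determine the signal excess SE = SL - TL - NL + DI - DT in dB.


Step 1: SL = 170.8 + 10*log10(4970.6) = 207.76 dB
Step 2: TL = 20*log10(12858) = 82.18 dB
Step 3: DI = 10*log10(25) = 13.98 dB
Step 4: SE = SL - TL - NL + DI - DT = 207.76 - 82.18 - 70 + 13.98 - 8 = 61.56

61.56 dB


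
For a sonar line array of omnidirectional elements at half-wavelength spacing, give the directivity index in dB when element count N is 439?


DI = 10*log10(439) = 26.42

26.42 dB


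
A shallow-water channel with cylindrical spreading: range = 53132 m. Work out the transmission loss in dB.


TL = 10*log10(53132) = 47.25

47.25 dB


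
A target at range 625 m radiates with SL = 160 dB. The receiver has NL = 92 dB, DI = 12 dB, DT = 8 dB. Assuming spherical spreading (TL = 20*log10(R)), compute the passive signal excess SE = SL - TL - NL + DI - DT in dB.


Step 1: TL = 20*log10(625) = 55.92 dB
Step 2: SE = 160 - 55.92 - 92 + 12 - 8 = 16.08

16.08 dB


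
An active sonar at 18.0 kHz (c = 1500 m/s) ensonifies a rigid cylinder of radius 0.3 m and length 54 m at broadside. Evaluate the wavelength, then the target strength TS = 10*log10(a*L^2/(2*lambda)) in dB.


Step 1: lambda = c/f = 1500/18000 = 0.08333 m
Step 2: TS = 10*log10(a*L^2/(2*lambda)) = 10*log10(0.3*54^2/(2*0.08333)) = 37.2

37.2 dB


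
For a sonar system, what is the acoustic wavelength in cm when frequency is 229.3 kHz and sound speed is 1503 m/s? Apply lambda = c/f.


lambda = c/f = 1503 / 229300 = 0.0066 m = 0.66 cm

0.66 cm


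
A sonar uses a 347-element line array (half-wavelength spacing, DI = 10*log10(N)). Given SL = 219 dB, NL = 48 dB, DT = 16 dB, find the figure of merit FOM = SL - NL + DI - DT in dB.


180.4 dB


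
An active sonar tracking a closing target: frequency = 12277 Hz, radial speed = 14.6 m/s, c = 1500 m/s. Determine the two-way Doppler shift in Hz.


fd = 2*f*v/c = 2 * 12277 * 14.6 / 1500 = 238.99

238.99 Hz


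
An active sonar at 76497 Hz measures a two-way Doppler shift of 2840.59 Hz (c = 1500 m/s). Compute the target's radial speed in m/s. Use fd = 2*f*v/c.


27.85 m/s


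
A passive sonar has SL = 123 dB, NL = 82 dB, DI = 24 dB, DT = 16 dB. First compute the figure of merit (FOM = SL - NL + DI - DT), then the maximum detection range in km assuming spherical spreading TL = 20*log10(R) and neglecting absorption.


Step 1: FOM = SL - NL + DI - DT = 123 - 82 + 24 - 16 = 49 dB
Step 2: at max range FOM = TL = 20*log10(R), so R = 10^(49/20) = 281.84 m = 0.28 km

0.28 km


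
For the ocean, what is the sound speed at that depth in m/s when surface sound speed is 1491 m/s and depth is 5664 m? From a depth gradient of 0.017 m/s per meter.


c = 1491 + 0.017 * 5664 = 1587.288

1587.288 m/s


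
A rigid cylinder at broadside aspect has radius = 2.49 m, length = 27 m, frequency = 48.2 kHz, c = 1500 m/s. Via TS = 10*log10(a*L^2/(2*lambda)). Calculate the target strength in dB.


44.65 dB


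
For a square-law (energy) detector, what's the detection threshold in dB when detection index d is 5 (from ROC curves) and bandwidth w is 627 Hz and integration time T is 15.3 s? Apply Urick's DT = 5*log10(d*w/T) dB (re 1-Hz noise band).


11.56 dB


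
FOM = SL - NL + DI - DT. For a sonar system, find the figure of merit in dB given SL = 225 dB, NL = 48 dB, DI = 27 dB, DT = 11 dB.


FOM = SL - NL + DI - DT = 225 - 48 + 27 - 11 = 193

193 dB


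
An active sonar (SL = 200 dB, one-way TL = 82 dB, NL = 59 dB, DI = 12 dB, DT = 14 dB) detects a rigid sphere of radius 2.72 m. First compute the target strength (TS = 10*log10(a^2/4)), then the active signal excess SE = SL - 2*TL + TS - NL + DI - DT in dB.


Step 1: TS = 10*log10(2.72^2/4) = 2.67 dB
Step 2: SE = SL - 2*TL + TS - NL + DI - DT = 200 - 2*82 + (2.67) - 59 + 12 - 14 = -22.33

-22.33 dB


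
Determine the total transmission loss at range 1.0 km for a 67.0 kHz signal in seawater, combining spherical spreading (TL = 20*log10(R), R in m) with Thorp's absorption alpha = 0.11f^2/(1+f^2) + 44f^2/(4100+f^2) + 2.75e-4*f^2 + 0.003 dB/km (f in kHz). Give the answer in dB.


84.34 dB


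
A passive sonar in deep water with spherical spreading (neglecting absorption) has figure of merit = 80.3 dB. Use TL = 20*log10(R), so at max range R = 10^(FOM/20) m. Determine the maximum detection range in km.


At max range FOM = TL, so 20*log10(R) = 80.3
R = 10^(80.3/20) = 10351.42 m = 10.35 km

10.35 km


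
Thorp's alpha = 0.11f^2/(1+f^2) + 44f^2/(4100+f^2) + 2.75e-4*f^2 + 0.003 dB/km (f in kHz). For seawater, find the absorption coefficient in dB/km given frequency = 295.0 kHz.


66.065 dB/km


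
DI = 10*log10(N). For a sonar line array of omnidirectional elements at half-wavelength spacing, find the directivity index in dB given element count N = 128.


DI = 10*log10(128) = 21.07

21.07 dB


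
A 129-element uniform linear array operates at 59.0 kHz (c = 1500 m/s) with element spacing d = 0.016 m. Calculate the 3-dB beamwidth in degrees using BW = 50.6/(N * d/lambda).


Step 1: lambda = 1500/59000 = 0.02542 m
Step 2: d/lambda = 0.016/0.02542 = 0.6294
Step 3: BW = 50.6/(N * d/lambda) = 50.6/(129 * 0.6294) = 0.62

0.62 deg


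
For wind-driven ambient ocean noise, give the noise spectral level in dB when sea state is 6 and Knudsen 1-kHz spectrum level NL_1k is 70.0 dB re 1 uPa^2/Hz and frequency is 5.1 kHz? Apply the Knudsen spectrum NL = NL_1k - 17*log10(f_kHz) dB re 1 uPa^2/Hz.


NL = NL_1k - 17*log10(f_kHz) = 70.0 - 17*log10(5.1) = 70.0 - (12.03) = 57.97

57.97 dB


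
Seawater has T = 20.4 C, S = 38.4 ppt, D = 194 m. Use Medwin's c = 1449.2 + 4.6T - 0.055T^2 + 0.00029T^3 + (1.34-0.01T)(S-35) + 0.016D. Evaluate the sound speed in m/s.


1529.58 m/s


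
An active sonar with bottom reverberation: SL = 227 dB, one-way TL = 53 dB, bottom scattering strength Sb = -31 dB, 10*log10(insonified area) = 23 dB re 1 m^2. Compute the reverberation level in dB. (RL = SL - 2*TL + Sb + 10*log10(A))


RL = SL - 2*TL + Sb + 10*log10(A) = 227 - 2*53 + (-31) + 23 = 113

113 dB


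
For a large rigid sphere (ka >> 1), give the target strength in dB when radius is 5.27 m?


TS = 10*log10(5.27^2 / 4) = 10*log10(6.943225) = 8.42

8.42 dB


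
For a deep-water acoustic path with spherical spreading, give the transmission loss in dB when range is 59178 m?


TL = 20*log10(59178) = 95.44

95.44 dB


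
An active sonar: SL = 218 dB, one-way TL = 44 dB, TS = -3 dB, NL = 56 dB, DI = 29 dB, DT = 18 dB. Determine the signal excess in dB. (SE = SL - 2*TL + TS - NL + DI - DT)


SE = SL - 2*TL + TS - NL + DI - DT = 218 - 2*44 + (-3) - 56 + 29 - 18 = 82

82 dB


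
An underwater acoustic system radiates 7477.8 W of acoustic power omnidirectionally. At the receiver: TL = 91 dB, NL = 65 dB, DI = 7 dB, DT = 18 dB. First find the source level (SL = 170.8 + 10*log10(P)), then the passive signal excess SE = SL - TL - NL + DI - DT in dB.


Step 1: SL = 170.8 + 10*log10(7477.8) = 209.54 dB
Step 2: SE = SL - TL - NL + DI - DT = 209.54 - 91 - 65 + 7 - 18 = 42.54

42.54 dB


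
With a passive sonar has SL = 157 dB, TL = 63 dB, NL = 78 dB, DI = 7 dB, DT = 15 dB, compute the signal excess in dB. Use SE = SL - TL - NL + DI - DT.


SE = SL - TL - NL + DI - DT = 157 - 63 - 78 + 7 - 15 = 8

8 dB


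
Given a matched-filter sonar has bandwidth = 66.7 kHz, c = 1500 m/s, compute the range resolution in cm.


dR = c/(2*BW) = 1500 / (2 * 66.7e3) = 0.0112 m = 1.12 cm

1.12 cm


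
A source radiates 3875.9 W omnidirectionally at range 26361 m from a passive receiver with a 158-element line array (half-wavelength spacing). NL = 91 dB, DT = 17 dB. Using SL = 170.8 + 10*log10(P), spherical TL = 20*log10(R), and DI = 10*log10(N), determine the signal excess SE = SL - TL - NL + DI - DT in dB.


Step 1: SL = 170.8 + 10*log10(3875.9) = 206.68 dB
Step 2: TL = 20*log10(26361) = 88.42 dB
Step 3: DI = 10*log10(158) = 21.99 dB
Step 4: SE = SL - TL - NL + DI - DT = 206.68 - 88.42 - 91 + 21.99 - 17 = 32.25

32.25 dB


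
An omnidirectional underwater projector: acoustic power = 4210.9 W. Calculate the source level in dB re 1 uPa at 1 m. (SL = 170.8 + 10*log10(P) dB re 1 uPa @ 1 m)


SL = 170.8 + 10*log10(4210.9) = 170.8 + 36.24 = 207.04

207.04 dB


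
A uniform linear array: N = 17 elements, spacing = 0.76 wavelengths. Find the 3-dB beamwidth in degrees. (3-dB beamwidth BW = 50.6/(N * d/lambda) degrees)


BW = 50.6 / (17 * 0.76) = 50.6 / 12.92 = 3.92

3.92 deg


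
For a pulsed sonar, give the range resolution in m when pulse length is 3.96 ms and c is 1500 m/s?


dR = c*tau/2 = 1500 * 3.96e-3 / 2 = 2.97

2.97 m


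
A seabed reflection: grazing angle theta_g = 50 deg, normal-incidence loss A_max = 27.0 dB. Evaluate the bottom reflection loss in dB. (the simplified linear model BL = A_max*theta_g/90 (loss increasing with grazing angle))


BL = A_max * theta_g / 90 = 27.0 * 50 / 90 = 15.0

15.0 dB


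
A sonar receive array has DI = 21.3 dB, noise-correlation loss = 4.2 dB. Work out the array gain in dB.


AG = DI - L_corr = 21.3 - 4.2 = 17.1

17.1 dB


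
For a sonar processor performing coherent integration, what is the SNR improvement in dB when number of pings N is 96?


Gain = 10*log10(96) = 19.82

19.82 dB


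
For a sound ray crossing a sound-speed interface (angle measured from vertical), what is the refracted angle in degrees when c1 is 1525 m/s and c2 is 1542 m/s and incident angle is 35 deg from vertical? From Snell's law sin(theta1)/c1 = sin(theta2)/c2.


sin(theta2) = (c2/c1)*sin(theta1) = (1542/1525)*sin(35 deg) = 0.57997
theta2 = arcsin(0.57997) = 35.45

35.45 deg


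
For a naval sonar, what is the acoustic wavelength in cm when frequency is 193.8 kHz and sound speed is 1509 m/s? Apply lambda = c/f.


lambda = c/f = 1509 / 193800 = 0.0078 m = 0.78 cm

0.78 cm


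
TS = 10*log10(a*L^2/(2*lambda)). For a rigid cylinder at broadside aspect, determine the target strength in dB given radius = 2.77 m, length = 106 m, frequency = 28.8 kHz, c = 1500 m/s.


lambda = 1500/28800 = 0.05208 m
TS = 10*log10(2.77*106^2/(2*0.05208)) = 54.75

54.75 dB


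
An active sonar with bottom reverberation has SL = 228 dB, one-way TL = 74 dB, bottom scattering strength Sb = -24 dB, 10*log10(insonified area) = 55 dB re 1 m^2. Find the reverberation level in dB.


111 dB


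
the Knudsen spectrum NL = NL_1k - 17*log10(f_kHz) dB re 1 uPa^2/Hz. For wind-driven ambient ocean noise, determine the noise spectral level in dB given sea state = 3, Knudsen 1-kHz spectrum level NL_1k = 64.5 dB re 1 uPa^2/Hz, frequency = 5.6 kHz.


NL = NL_1k - 17*log10(f_kHz) = 64.5 - 17*log10(5.6) = 64.5 - (12.72) = 51.78

51.78 dB


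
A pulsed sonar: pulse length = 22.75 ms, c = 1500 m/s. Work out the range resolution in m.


17.0625 m


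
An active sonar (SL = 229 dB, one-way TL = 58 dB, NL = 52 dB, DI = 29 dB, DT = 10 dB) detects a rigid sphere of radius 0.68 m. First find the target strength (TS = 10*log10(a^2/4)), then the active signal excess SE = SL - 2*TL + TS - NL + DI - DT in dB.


Step 1: TS = 10*log10(0.68^2/4) = -9.37 dB
Step 2: SE = SL - 2*TL + TS - NL + DI - DT = 229 - 2*58 + (-9.37) - 52 + 29 - 10 = 70.63

70.63 dB


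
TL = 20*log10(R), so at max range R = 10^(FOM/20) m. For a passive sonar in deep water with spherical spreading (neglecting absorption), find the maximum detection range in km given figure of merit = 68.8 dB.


At max range FOM = TL, so 20*log10(R) = 68.8
R = 10^(68.8/20) = 2754.23 m = 2.75 km

2.75 km


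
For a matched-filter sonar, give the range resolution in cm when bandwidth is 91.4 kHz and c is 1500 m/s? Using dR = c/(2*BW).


dR = c/(2*BW) = 1500 / (2 * 91.4e3) = 0.0082 m = 0.82 cm

0.82 cm


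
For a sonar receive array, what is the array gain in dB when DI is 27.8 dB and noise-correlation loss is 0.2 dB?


AG = DI - L_corr = 27.8 - 0.2 = 27.6

27.6 dB


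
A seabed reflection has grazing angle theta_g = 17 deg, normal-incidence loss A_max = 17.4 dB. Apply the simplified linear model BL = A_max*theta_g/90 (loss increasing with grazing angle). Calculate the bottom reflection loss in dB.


BL = A_max * theta_g / 90 = 17.4 * 17 / 90 = 3.29

3.29 dB


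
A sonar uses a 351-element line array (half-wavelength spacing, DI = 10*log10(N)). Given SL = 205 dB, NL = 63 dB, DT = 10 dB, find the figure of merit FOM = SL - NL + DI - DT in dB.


Step 1: DI = 10*log10(351) = 25.45 dB
Step 2: FOM = SL - NL + DI - DT = 205 - 63 + 25.45 - 10 = 157.45

157.45 dB


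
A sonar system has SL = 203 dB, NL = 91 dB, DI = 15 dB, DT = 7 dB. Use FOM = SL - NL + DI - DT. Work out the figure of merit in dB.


120 dB


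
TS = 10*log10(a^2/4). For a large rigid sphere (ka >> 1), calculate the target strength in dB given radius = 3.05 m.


3.67 dB


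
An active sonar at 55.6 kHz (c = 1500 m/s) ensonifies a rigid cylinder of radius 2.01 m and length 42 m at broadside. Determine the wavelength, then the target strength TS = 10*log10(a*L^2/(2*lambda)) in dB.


Step 1: lambda = c/f = 1500/55600 = 0.02698 m
Step 2: TS = 10*log10(a*L^2/(2*lambda)) = 10*log10(2.01*42^2/(2*0.02698)) = 48.18

48.18 dB


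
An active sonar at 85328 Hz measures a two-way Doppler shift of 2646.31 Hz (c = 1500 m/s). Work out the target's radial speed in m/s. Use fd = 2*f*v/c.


From fd = 2*f*v/c, v = c*fd/(2*f) = 1500 * 2646.31 / (2*85328) = 23.26

23.26 m/s


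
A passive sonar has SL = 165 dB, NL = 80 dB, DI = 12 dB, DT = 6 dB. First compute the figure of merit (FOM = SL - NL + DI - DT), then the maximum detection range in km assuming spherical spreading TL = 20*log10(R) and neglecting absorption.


Step 1: FOM = SL - NL + DI - DT = 165 - 80 + 12 - 6 = 91 dB
Step 2: at max range FOM = TL = 20*log10(R), so R = 10^(91/20) = 35481.34 m = 35.48 km

35.48 km


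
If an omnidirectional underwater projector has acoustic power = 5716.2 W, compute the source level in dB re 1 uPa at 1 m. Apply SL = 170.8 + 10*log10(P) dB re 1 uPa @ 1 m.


208.37 dB


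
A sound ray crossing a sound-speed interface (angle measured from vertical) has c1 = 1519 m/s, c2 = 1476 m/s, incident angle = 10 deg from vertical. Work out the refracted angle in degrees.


9.71 deg


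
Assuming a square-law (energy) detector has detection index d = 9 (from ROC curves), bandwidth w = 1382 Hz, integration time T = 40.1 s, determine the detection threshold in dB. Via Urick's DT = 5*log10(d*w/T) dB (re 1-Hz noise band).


DT = 5*log10(d*w/T) = 5*log10(9 * 1382 / 40.1) = 5*log10(310.17) = 12.46

12.46 dB


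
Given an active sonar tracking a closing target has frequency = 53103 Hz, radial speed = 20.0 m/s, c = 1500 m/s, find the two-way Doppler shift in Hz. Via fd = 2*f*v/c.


fd = 2*f*v/c = 2 * 53103 * 20.0 / 1500 = 1416.08

1416.08 Hz


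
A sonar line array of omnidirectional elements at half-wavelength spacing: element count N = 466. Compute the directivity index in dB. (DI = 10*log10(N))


DI = 10*log10(466) = 26.68

26.68 dB


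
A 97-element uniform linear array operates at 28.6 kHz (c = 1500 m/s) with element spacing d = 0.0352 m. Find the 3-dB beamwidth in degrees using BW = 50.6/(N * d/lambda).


Step 1: lambda = 1500/28600 = 0.05245 m
Step 2: d/lambda = 0.0352/0.05245 = 0.6711
Step 3: BW = 50.6/(N * d/lambda) = 50.6/(97 * 0.6711) = 0.78

0.78 deg


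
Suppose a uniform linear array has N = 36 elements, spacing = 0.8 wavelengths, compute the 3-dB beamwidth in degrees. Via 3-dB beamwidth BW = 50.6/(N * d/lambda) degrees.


BW = 50.6 / (36 * 0.8) = 50.6 / 28.8 = 1.76

1.76 deg


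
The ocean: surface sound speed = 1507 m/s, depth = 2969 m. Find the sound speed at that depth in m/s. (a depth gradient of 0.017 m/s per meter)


1557.473 m/s


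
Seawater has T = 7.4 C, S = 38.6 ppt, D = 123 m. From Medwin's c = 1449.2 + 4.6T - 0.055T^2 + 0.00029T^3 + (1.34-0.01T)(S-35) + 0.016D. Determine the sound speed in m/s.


c = 1449.2 + 4.6*7.4 - 0.055*7.4^2 + 0.00029*7.4^3 + (1.34 - 0.01*7.4)*(38.6 - 35) + 0.016*123 = 1486.87

1486.87 m/s


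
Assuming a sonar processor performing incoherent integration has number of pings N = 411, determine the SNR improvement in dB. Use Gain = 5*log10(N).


13.07 dB


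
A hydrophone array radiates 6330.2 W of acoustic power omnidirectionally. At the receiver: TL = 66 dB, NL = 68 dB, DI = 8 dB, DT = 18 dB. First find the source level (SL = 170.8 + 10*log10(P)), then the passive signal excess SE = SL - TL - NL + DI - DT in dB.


Step 1: SL = 170.8 + 10*log10(6330.2) = 208.81 dB
Step 2: SE = SL - TL - NL + DI - DT = 208.81 - 66 - 68 + 8 - 18 = 64.81

64.81 dB


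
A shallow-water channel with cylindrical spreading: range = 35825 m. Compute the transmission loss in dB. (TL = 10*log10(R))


45.54 dB


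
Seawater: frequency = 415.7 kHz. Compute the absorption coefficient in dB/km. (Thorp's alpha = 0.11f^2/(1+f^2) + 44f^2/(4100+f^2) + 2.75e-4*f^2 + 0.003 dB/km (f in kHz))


f^2 = 172806.49
alpha = 0.11*172806.49/(1+172806.49) + 44*172806.49/(4100+172806.49) + 2.75e-4*172806.49 + 0.003 = 90.615

90.615 dB/km


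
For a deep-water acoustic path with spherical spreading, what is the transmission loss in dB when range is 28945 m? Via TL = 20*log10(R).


89.23 dB


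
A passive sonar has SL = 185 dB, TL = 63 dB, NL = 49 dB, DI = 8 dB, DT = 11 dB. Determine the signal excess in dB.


SE = SL - TL - NL + DI - DT = 185 - 63 - 49 + 8 - 11 = 70

70 dB


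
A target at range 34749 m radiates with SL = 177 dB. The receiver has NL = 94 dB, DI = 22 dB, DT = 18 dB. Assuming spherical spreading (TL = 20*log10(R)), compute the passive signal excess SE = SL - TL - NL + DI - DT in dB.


-3.82 dB


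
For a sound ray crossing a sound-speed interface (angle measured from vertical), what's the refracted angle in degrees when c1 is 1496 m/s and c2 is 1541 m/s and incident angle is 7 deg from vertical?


sin(theta2) = (c2/c1)*sin(theta1) = (1541/1496)*sin(7 deg) = 0.12554
theta2 = arcsin(0.12554) = 7.21

7.21 deg


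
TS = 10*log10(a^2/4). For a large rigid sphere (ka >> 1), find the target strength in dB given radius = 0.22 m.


TS = 10*log10(0.22^2 / 4) = 10*log10(0.0121) = -19.17

-19.17 dB


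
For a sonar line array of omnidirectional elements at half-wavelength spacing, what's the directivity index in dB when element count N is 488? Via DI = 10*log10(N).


DI = 10*log10(488) = 26.88

26.88 dB


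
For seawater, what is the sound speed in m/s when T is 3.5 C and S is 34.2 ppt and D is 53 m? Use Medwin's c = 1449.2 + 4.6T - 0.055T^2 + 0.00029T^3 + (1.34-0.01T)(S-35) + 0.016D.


c = 1449.2 + 4.6*3.5 - 0.055*3.5^2 + 0.00029*3.5^3 + (1.34 - 0.01*3.5)*(34.2 - 35) + 0.016*53 = 1464.44

1464.44 m/s


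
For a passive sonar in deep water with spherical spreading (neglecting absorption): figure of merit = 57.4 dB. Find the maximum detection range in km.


At max range FOM = TL, so 20*log10(R) = 57.4
R = 10^(57.4/20) = 741.31 m = 0.74 km

0.74 km


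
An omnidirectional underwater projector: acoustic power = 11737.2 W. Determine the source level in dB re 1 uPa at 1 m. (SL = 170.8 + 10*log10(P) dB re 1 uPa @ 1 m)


SL = 170.8 + 10*log10(11737.2) = 170.8 + 40.7 = 211.5

211.5 dB


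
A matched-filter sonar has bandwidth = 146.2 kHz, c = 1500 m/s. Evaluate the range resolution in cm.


dR = c/(2*BW) = 1500 / (2 * 146.2e3) = 0.0051 m = 0.51 cm

0.51 cm


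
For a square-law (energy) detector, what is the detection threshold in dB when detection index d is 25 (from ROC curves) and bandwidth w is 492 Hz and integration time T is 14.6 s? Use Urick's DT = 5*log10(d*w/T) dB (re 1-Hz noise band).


DT = 5*log10(d*w/T) = 5*log10(25 * 492 / 14.6) = 5*log10(842.47) = 14.63

14.63 dB


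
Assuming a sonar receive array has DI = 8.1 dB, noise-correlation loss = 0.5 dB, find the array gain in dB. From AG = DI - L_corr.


AG = DI - L_corr = 8.1 - 0.5 = 7.6

7.6 dB


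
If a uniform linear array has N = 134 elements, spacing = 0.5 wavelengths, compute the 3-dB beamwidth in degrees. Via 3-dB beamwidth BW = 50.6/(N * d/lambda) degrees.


BW = 50.6 / (134 * 0.5) = 50.6 / 67.0 = 0.76

0.76 deg


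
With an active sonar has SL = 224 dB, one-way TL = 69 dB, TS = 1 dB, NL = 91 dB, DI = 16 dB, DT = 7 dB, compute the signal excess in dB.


SE = SL - 2*TL + TS - NL + DI - DT = 224 - 2*69 + (1) - 91 + 16 - 7 = 5

5 dB


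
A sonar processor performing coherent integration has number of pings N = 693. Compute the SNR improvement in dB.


Gain = 10*log10(693) = 28.41

28.41 dB


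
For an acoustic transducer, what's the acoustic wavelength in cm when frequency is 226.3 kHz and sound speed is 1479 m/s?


lambda = c/f = 1479 / 226300 = 0.0065 m = 0.65 cm

0.65 cm


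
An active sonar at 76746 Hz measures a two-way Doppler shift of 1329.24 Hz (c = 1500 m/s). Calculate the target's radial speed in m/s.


From fd = 2*f*v/c, v = c*fd/(2*f) = 1500 * 1329.24 / (2*76746) = 12.99

12.99 m/s


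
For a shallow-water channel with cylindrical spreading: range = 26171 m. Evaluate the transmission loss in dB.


TL = 10*log10(26171) = 44.18

44.18 dB


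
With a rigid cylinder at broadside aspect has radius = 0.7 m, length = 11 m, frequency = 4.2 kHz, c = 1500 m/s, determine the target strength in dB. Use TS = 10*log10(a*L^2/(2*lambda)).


lambda = 1500/4200 = 0.35714 m
TS = 10*log10(0.7*11^2/(2*0.35714)) = 20.74

20.74 dB


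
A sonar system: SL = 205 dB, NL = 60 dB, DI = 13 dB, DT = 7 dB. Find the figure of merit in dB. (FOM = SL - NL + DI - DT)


FOM = SL - NL + DI - DT = 205 - 60 + 13 - 7 = 151

151 dB


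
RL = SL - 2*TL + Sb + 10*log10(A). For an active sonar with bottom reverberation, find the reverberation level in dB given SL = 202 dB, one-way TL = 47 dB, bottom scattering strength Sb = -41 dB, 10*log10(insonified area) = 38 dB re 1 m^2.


105 dB


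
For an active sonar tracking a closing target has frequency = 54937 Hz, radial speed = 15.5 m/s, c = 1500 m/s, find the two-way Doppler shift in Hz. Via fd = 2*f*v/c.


fd = 2*f*v/c = 2 * 54937 * 15.5 / 1500 = 1135.36

1135.36 Hz


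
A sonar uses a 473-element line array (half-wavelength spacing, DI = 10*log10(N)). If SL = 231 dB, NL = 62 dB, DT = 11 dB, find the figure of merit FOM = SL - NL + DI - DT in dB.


184.75 dB


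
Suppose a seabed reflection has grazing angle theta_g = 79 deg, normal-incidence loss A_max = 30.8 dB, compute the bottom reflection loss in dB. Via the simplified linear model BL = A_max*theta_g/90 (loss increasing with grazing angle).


BL = A_max * theta_g / 90 = 30.8 * 79 / 90 = 27.04

27.04 dB


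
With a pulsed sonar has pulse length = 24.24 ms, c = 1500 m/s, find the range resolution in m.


18.18 m


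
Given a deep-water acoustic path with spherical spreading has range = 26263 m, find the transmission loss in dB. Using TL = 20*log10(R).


88.39 dB


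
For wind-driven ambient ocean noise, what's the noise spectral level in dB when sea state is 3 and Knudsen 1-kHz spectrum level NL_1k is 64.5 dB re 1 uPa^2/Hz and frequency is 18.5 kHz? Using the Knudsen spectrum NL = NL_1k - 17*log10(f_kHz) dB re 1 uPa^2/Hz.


42.96 dB


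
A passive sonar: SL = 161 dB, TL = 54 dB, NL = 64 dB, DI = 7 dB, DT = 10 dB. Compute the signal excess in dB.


SE = SL - TL - NL + DI - DT = 161 - 54 - 64 + 7 - 10 = 40

40 dB


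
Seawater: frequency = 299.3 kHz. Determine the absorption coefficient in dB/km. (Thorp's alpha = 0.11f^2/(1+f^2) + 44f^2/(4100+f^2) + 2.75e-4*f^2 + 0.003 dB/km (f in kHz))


66.822 dB/km


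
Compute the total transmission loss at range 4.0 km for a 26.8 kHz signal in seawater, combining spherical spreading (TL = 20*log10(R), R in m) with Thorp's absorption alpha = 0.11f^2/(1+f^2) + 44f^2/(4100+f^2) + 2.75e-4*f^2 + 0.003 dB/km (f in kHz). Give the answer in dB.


99.52 dB


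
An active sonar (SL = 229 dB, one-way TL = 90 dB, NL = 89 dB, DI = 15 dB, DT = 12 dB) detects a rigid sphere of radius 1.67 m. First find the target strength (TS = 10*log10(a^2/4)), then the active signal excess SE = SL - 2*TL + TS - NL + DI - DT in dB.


Step 1: TS = 10*log10(1.67^2/4) = -1.57 dB
Step 2: SE = SL - 2*TL + TS - NL + DI - DT = 229 - 2*90 + (-1.57) - 89 + 15 - 12 = -38.57

-38.57 dB


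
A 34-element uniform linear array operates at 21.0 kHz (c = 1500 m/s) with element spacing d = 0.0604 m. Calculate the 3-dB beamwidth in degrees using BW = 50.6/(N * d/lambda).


Step 1: lambda = 1500/21000 = 0.07143 m
Step 2: d/lambda = 0.0604/0.07143 = 0.8456
Step 3: BW = 50.6/(N * d/lambda) = 50.6/(34 * 0.8456) = 1.76

1.76 deg
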